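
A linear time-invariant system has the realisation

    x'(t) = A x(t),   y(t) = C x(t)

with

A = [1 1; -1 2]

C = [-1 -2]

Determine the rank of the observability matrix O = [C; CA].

CA = [[1, -5]]
Observability matrix O = [C; CA] = [[-1, -2], [1, -5]]
det(O) = (-1)·(-5) - (-2)·1 = 5 - (-2) = 7 ≠ 0, so rank(O) = 2.
rank(O) = 2 = n, so the pair (A, C) is completely observable.

2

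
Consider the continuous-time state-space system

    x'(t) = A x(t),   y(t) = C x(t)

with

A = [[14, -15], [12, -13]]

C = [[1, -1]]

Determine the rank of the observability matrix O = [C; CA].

CA = [[2, -2]]
Observability matrix O = [C; CA] = [[1, -1], [2, -2]]
Every row of O is a scalar multiple of row 1 = [1, -1] (multipliers 1, 2), so the rows span a one-dimensional space.
O ≠ 0, hence rank(O) = 1.
rank(O) = 1 < n = 2, so the pair (A, C) is not completely observable.

1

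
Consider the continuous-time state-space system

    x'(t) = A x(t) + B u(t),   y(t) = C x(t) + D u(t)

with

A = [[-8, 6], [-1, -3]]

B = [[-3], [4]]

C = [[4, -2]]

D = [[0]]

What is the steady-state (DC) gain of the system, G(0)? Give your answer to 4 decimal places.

-0.3333

G(0) = C(-A)^{-1}B + D = -C A^{-1} B + D.
det A = 30, so A^{-1} = (1/30)·adj(A) = [[-1/10, -1/5], [1/30, -4/15]]
A^{-1} B = [-1/2, -7/6]^T
C A^{-1} B = 1/3
G(0) = D - C A^{-1} B = 0 - (1/3) = -1/3 ≈ -0.3333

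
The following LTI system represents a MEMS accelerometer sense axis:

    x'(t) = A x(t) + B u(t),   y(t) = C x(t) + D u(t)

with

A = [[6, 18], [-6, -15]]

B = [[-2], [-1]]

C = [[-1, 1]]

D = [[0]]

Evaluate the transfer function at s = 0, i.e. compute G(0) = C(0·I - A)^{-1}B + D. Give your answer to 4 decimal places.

G(0) = C(-A)^{-1}B + D = -C A^{-1} B + D.
det A = 18, so A^{-1} = (1/18)·adj(A) = [[-5/6, -1], [1/3, 1/3]]
A^{-1} B = [8/3, -1]^T
C A^{-1} B = -11/3
G(0) = D - C A^{-1} B = 0 - (-11/3) = 11/3 ≈ 3.6667

3.6667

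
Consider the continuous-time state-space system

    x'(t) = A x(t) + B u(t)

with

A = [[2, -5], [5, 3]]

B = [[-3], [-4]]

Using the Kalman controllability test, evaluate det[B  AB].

137

AB = [[14], [-27]]
Controllability matrix C = [B  AB] = [[-3, 14], [-4, -27]]
det(C) = (-3)·(-27) - 14·(-4) = 81 - (-56) = 137
Since det(C) ≠ 0, rank(C) = 2 and the system is completely controllable.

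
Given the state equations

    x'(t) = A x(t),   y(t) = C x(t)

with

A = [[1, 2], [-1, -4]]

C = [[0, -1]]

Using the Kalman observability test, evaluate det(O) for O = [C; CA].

1

CA = [[1, 4]]
Observability matrix O = [C; CA] = [[0, -1], [1, 4]]
det(O) = 0·4 - (-1)·1 = 0 - (-1) = 1
Since det(O) ≠ 0, rank(O) = 2 and the system is completely observable.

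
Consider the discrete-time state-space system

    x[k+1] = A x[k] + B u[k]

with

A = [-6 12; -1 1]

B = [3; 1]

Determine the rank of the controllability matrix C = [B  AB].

AB = [[-6], [-2]]
Controllability matrix C = [B  AB] = [[3, -6], [1, -2]]
Every column of C is a scalar multiple of column 1 = [3, 1] (multipliers 1, -2), so the columns span a one-dimensional space.
C ≠ 0, hence rank(C) = 1.
rank(C) = 1 < n = 2, so the pair (A, B) is not completely controllable.

1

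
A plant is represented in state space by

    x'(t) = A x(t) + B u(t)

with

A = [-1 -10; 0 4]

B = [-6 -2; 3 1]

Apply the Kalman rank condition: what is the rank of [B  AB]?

1

AB = [[-24, -8], [12, 4]]
Controllability matrix C = [B  AB] = [[-6, -2, -24, -8], [3, 1, 12, 4]]
Every column of C is a scalar multiple of column 1 = [-6, 3] (multipliers 1, 1/3, 4, 4/3), so the columns span a one-dimensional space.
C ≠ 0, hence rank(C) = 1.
rank(C) = 1 < n = 2, so the pair (A, B) is not completely controllable.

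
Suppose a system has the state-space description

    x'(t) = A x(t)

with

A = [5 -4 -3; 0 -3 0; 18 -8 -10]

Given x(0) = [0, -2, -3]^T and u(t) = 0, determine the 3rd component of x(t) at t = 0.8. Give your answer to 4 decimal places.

det(sI - A) = s^3 - (tr A)s^2 + (M11 + M22 + M33)s - det A, where Mii is the 2×2 principal minor of A obtained by deleting row i and column i.
tr A = 5 + (-3) + (-10) = -8; M11 = (-3)·(-10) - 0·(-8) = 30 - 0 = 30; M22 = 5·(-10) - (-3)·18 = -50 - (-54) = 4; M33 = 5·(-3) - (-4)·0 = -15 - 0 = -15; sum of minors = 19.
det A = 5·((-3)·(-10) - 0·(-8)) - (-4)·(0·(-10) - 0·18) + (-3)·(0·(-8) - (-3)·18) = 5·30 - (-4)·0 + (-3)·54 = -12.
So p(s) = det(sI - A) = s^3 + 8s^2 + 19s + 12.
Rational-root test: any integer root divides 12. Testing small divisors, s = -1 works: p(-1) = -1 + 8 + (-19) + 12 = 0, so (s + 1) is a factor.
Dividing, p(s) = (s + 1)(s^2 + 7s + 12).
Factor s^2 + 7s + 12: two numbers with sum -7 and product 12 are -3 and -4, so s^2 + 7s + 12 = (s + 3)(s + 4).
Hence p(s) = (s + 1) (s + 3) (s + 4), with roots -4, -3, -1.
The eigenvalues -4, -3, -1 are distinct and real, so A is diagonalisable and x(t) = e^{At} x(0) = V diag(e^{λ_i t}) V^{-1} x(0), where the columns of V are the eigenvectors.
λ = -4: A - (-4)I = [[9, -4, -3], [0, 1, 0], [18, -8, -6]]. v must be orthogonal to every row; (row 1) × (row 2) = [3, 0, 9], so take v_1 = [1, 0, 3]^T.
λ = -3: A - (-3)I = [[8, -4, -3], [0, 0, 0], [18, -8, -7]]. v must be orthogonal to every row; (row 1) × (row 3) = [4, 2, 8], so take v_2 = [-2, -1, -4]^T.
λ = -1: A - (-1)I = [[6, -4, -3], [0, -2, 0], [18, -8, -9]]. v must be orthogonal to every row; (row 1) × (row 2) = [-6, 0, -12], so take v_3 = [1, 0, 2]^T.
V = [v_1 v_2 v_3] = [[1, -2, 1], [0, -1, 0], [3, -4, 2]] has det V = 1, so V^{-1} = adj(V)/det V = [[-2, 0, 1], [0, -1, 0], [3, -2, -1]].
Modal coordinates z(0) = V^{-1} x(0): (-2)·0 + 0·(-2) + 1·(-3) = -3; 0·0 + (-1)·(-2) + 0·(-3) = 2; 3·0 + (-2)·(-2) + (-1)·(-3) = 7; so z(0) = [-3, 2, 7]^T.
x_3(t) = Σ_i (v_i)_3 · z_i(0) · e^{λ_i t} (row 3 of V times the modal terms).
x_3(0.8) = 3·(-3)·e^{-4·0.8} + (-4)·2·e^{-3·0.8} + 2·7·e^{-1·0.8} = (-9)·0.040762 + (-8)·0.090718 + 14·0.449329 = 5.1980.

5.1980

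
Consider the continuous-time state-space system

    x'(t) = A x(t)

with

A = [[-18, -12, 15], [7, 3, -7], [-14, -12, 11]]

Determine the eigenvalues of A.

-4, -3, 3

det(sI - A) = s^3 - (tr A)s^2 + (M11 + M22 + M33)s - det A, where Mii is the 2×2 principal minor of A obtained by deleting row i and column i.
tr A = (-18) + 3 + 11 = -4; M11 = 3·11 - (-7)·(-12) = 33 - 84 = -51; M22 = (-18)·11 - 15·(-14) = -198 - (-210) = 12; M33 = (-18)·3 - (-12)·7 = -54 - (-84) = 30; sum of minors = -9.
det A = (-18)·(3·11 - (-7)·(-12)) - (-12)·(7·11 - (-7)·(-14)) + 15·(7·(-12) - 3·(-14)) = (-18)·(-51) - (-12)·(-21) + 15·(-42) = 36.
So p(s) = det(sI - A) = s^3 + 4s^2 - 9s - 36.
Rational-root test: any integer root divides -36. Testing small divisors, s = -3 works: p(-3) = -27 + 36 + 27 + (-36) = 0, so (s + 3) is a factor.
Dividing, p(s) = (s + 3)(s^2 + s - 12).
Factor s^2 + s - 12: two numbers with sum -1 and product -12 are 3 and -4, so s^2 + s - 12 = (s - 3)(s + 4).
Hence p(s) = (s - 3) (s + 3) (s + 4), with roots -4, -3, 3.
At least one eigenvalue has non-negative real part, so the system is not asymptotically stable.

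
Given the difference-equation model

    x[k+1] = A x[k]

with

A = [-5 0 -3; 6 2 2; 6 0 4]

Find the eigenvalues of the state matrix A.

det(zI - A) = z^3 - (tr A)z^2 + (M11 + M22 + M33)z - det A, where Mii is the 2×2 principal minor of A obtained by deleting row i and column i.
tr A = (-5) + 2 + 4 = 1; M11 = 2·4 - 2·0 = 8 - 0 = 8; M22 = (-5)·4 - (-3)·6 = -20 - (-18) = -2; M33 = (-5)·2 - 0·6 = -10 - 0 = -10; sum of minors = -4.
det A = (-5)·(2·4 - 2·0) - 0·(6·4 - 2·6) + (-3)·(6·0 - 2·6) = (-5)·8 - 0·12 + (-3)·(-12) = -4.
So p(z) = det(zI - A) = z^3 - z^2 - 4z + 4.
Rational-root test: any integer root divides 4. Testing small divisors, z = 1 works: p(1) = 1 + (-1) + (-4) + 4 = 0, so (z - 1) is a factor.
Dividing, p(z) = (z - 1)(z^2 - 4).
Factor z^2 - 4: two numbers with sum 0 and product -4 are 2 and -2, so z^2 - 4 = (z - 2)(z + 2).
Hence p(z) = (z - 2) (z - 1) (z + 2), with roots -2, 1, 2.

-2, 1, 2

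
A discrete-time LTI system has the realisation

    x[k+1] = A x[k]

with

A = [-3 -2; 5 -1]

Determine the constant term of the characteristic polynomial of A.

For a 2×2 matrix, det(zI - A) = z^2 - (tr A)z + det A.
tr A = -4, det A = 13.
So p(z) = z^2 + 4z + 13.
The constant term is 13.

13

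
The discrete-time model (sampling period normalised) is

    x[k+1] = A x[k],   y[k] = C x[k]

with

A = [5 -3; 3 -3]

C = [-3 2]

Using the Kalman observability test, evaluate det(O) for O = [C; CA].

CA = [[-9, 3]]
Observability matrix O = [C; CA] = [[-3, 2], [-9, 3]]
det(O) = (-3)·3 - 2·(-9) = -9 - (-18) = 9
Since det(O) ≠ 0, rank(O) = 2 and the system is completely observable.

9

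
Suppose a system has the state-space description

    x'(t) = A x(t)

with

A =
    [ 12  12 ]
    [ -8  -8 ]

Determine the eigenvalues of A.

0, 4

det(sI - A) = s^2 - (tr A)s + det A, with tr A = 12 + (-8) = 4 and det A = 12·(-8) - 12·(-8) = -96 - (-96) = 0.
So p(s) = det(sI - A) = s^2 - 4s.
Factor s^2 - 4s: two numbers with sum 4 and product 0 are 4 and 0, so s^2 - 4s = s(s - 4).
Hence p(s) = s (s - 4), with roots 0, 4.
At least one eigenvalue has non-negative real part, so the system is not asymptotically stable.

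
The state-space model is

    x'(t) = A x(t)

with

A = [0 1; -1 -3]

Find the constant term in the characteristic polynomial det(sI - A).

1

For a 2×2 matrix, det(sI - A) = s^2 - (tr A)s + det A.
tr A = -3, det A = 1.
So p(s) = s^2 + 3s + 1.
The constant term is 1.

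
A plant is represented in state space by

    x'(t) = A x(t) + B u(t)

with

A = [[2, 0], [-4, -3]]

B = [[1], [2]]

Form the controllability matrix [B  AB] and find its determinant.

AB = [[2], [-10]]
Controllability matrix C = [B  AB] = [[1, 2], [2, -10]]
det(C) = 1·(-10) - 2·2 = -10 - 4 = -14
Since det(C) ≠ 0, rank(C) = 2 and the system is completely controllable.

-14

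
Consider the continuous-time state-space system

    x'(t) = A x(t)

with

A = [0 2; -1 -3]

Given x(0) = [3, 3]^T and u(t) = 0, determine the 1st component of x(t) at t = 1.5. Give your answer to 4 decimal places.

det(sI - A) = s^2 - (tr A)s + det A, with tr A = 0 + (-3) = -3 and det A = 0·(-3) - 2·(-1) = 0 - (-2) = 2.
So p(s) = det(sI - A) = s^2 + 3s + 2.
Factor s^2 + 3s + 2: two numbers with sum -3 and product 2 are -1 and -2, so s^2 + 3s + 2 = (s + 1)(s + 2).
Hence p(s) = (s + 1) (s + 2), with roots -2, -1.
The eigenvalues -2, -1 are distinct and real, so A is diagonalisable and x(t) = e^{At} x(0) = V diag(e^{λ_i t}) V^{-1} x(0), where the columns of V are the eigenvectors.
λ = -2: A - (-2)I = [[2, 2], [-1, -1]]. Row 1 gives 2·v1 + 2·v2 = 0, so take v_1 = [1, -1]^T.
λ = -1: A - (-1)I = [[1, 2], [-1, -2]]. Row 1 gives 1·v1 + 2·v2 = 0, so take v_2 = [2, -1]^T.
V = [v_1 v_2] = [[1, 2], [-1, -1]] has det V = 1, so V^{-1} = adj(V)/det V = [[-1, -2], [1, 1]].
Modal coordinates z(0) = V^{-1} x(0): (-1)·3 + (-2)·3 = -9; 1·3 + 1·3 = 6; so z(0) = [-9, 6]^T.
x_1(t) = Σ_i (v_i)_1 · z_i(0) · e^{λ_i t} (row 1 of V times the modal terms).
x_1(1.5) = 1·(-9)·e^{-2·1.5} + 2·6·e^{-1·1.5} = (-9)·0.049787 + 12·0.223130 = 2.2295.

2.2295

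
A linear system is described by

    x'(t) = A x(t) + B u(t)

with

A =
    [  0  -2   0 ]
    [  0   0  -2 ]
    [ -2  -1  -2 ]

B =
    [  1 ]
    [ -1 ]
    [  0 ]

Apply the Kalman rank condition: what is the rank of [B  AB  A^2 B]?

AB = [[2], [0], [-1]]
A^2B = [[0], [2], [-2]]
Controllability matrix C = [B  AB  A^2B] = [[1, 2, 0], [-1, 0, 2], [0, -1, -2]]
det(C) = 1·(0·(-2) - 2·(-1)) - 2·((-1)·(-2) - 2·0) + 0·((-1)·(-1) - 0·0) = 1·2 - 2·2 + 0·1 = -2 ≠ 0, so rank(C) = 3.
rank(C) = 3 = n, so the pair (A, B) is completely controllable.

3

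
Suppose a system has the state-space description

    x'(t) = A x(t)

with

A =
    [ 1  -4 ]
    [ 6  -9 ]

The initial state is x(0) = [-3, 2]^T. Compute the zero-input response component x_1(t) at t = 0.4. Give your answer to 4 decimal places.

det(sI - A) = s^2 - (tr A)s + det A, with tr A = 1 + (-9) = -8 and det A = 1·(-9) - (-4)·6 = -9 - (-24) = 15.
So p(s) = det(sI - A) = s^2 + 8s + 15.
Factor s^2 + 8s + 15: two numbers with sum -8 and product 15 are -3 and -5, so s^2 + 8s + 15 = (s + 3)(s + 5).
Hence p(s) = (s + 3) (s + 5), with roots -5, -3.
The eigenvalues -5, -3 are distinct and real, so A is diagonalisable and x(t) = e^{At} x(0) = V diag(e^{λ_i t}) V^{-1} x(0), where the columns of V are the eigenvectors.
λ = -5: A - (-5)I = [[6, -4], [6, -4]]. Row 1 gives 6·v1 + (-4)·v2 = 0, so take v_1 = [2, 3]^T.
λ = -3: A - (-3)I = [[4, -4], [6, -6]]. Row 1 gives 4·v1 + (-4)·v2 = 0, so take v_2 = [-1, -1]^T.
V = [v_1 v_2] = [[2, -1], [3, -1]] has det V = 1, so V^{-1} = adj(V)/det V = [[-1, 1], [-3, 2]].
Modal coordinates z(0) = V^{-1} x(0): (-1)·(-3) + 1·2 = 5; (-3)·(-3) + 2·2 = 13; so z(0) = [5, 13]^T.
x_1(t) = Σ_i (v_i)_1 · z_i(0) · e^{λ_i t} (row 1 of V times the modal terms).
x_1(0.4) = 2·5·e^{-5·0.4} + (-1)·13·e^{-3·0.4} = 10·0.135335 + (-13)·0.301194 = -2.5622.

-2.5622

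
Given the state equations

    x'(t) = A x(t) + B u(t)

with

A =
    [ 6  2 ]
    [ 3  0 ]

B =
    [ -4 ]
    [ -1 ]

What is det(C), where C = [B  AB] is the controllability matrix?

AB = [[-26], [-12]]
Controllability matrix C = [B  AB] = [[-4, -26], [-1, -12]]
det(C) = (-4)·(-12) - (-26)·(-1) = 48 - 26 = 22
Since det(C) ≠ 0, rank(C) = 2 and the system is completely controllable.

22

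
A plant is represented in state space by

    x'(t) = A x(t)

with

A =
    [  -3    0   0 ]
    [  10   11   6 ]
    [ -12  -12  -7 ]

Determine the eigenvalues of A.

-3, -1, 5

det(sI - A) = s^3 - (tr A)s^2 + (M11 + M22 + M33)s - det A, where Mii is the 2×2 principal minor of A obtained by deleting row i and column i.
tr A = (-3) + 11 + (-7) = 1; M11 = 11·(-7) - 6·(-12) = -77 - (-72) = -5; M22 = (-3)·(-7) - 0·(-12) = 21 - 0 = 21; M33 = (-3)·11 - 0·10 = -33 - 0 = -33; sum of minors = -17.
det A = (-3)·(11·(-7) - 6·(-12)) - 0·(10·(-7) - 6·(-12)) + 0·(10·(-12) - 11·(-12)) = (-3)·(-5) - 0·2 + 0·12 = 15.
So p(s) = det(sI - A) = s^3 - s^2 - 17s - 15.
Rational-root test: any integer root divides -15. Testing small divisors, s = -1 works: p(-1) = -1 + (-1) + 17 + (-15) = 0, so (s + 1) is a factor.
Dividing, p(s) = (s + 1)(s^2 - 2s - 15).
Factor s^2 - 2s - 15: two numbers with sum 2 and product -15 are 5 and -3, so s^2 - 2s - 15 = (s - 5)(s + 3).
Hence p(s) = (s - 5) (s + 1) (s + 3), with roots -3, -1, 5.
At least one eigenvalue has non-negative real part, so the system is not asymptotically stable.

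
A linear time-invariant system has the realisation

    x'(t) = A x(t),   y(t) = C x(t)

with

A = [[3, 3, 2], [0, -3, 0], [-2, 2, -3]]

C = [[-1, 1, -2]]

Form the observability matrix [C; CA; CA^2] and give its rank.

CA = [[1, -10, 4]]
CA^2 = [[-5, 41, -10]]
Observability matrix O = [C; CA; CA^2] = [[-1, 1, -2], [1, -10, 4], [-5, 41, -10]]
det(O) = (-1)·((-10)·(-10) - 4·41) - 1·(1·(-10) - 4·(-5)) + (-2)·(1·41 - (-10)·(-5)) = (-1)·(-64) - 1·10 + (-2)·(-9) = 72 ≠ 0, so rank(O) = 3.
rank(O) = 3 = n, so the pair (A, C) is completely observable.

3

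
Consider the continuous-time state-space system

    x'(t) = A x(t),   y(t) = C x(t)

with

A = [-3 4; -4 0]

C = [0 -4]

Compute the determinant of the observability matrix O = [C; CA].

CA = [[16, 0]]
Observability matrix O = [C; CA] = [[0, -4], [16, 0]]
det(O) = 0·0 - (-4)·16 = 0 - (-64) = 64
Since det(O) ≠ 0, rank(O) = 2 and the system is completely observable.

64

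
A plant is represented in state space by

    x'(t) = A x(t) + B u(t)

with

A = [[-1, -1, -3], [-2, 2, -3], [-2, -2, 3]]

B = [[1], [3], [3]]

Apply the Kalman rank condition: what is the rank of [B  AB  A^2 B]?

3

AB = [[-13], [-5], [1]]
A^2B = [[15], [13], [39]]
Controllability matrix C = [B  AB  A^2B] = [[1, -13, 15], [3, -5, 13], [3, 1, 39]]
det(C) = 1·((-5)·39 - 13·1) - (-13)·(3·39 - 13·3) + 15·(3·1 - (-5)·3) = 1·(-208) - (-13)·78 + 15·18 = 1076 ≠ 0, so rank(C) = 3.
rank(C) = 3 = n, so the pair (A, B) is completely controllable.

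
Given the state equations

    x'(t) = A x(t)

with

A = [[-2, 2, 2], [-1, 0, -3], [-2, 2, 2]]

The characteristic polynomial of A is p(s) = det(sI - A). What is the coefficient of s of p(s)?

8

Expand det(sI - A) for the 3×3 matrix.
p(s) = s^3 + 8s.
(Check: constant term = det(-A) = (-1)^3 det A = 0; coefficient of s^2 = -tr A = 0.)
The coefficient of s is 8.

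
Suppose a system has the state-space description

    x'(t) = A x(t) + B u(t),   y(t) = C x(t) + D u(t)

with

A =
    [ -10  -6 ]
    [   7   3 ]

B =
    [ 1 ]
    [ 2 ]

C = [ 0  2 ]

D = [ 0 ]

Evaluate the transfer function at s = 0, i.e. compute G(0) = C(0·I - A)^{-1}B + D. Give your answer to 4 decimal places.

G(0) = C(-A)^{-1}B + D = -C A^{-1} B + D.
det A = 12, so A^{-1} = (1/12)·adj(A) = [[1/4, 1/2], [-7/12, -5/6]]
A^{-1} B = [5/4, -9/4]^T
C A^{-1} B = -9/2
G(0) = D - C A^{-1} B = 0 - (-9/2) = 9/2 ≈ 4.5000

4.5000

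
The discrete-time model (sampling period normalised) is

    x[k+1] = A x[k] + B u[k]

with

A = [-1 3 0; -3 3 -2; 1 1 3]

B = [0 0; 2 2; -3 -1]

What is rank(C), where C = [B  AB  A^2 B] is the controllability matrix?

3

AB = [[6, 6], [12, 8], [-7, -1]]
A^2B = [[30, 18], [32, 8], [-3, 11]]
Controllability matrix C = [B  AB  A^2B] = [[0, 0, 6, 6, 30, 18], [2, 2, 12, 8, 32, 8], [-3, -1, -7, -1, -3, 11]]
Take the 3×3 submatrix of C formed by columns 1, 2, 3: [[0, 0, 6], [2, 2, 12], [-3, -1, -7]]. Its determinant is 0·(2·(-7) - 12·(-1)) - 0·(2·(-7) - 12·(-3)) + 6·(2·(-1) - 2·(-3)) = 0·(-2) - 0·22 + 6·4 = 24 ≠ 0.
So rank(C) ≥ 3; since C has 3 rows, rank(C) = 3.
rank(C) = 3 = n, so the pair (A, B) is completely controllable.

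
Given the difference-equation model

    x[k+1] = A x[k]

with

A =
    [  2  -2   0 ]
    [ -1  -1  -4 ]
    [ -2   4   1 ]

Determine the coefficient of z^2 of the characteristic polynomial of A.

Expand det(zI - A) for the 3×3 matrix.
p(z) = z^3 - 2z^2 + 13z - 12.
(Check: constant term = det(-A) = (-1)^3 det A = -12; coefficient of z^2 = -tr A = -2.)
The coefficient of z^2 is -2.

-2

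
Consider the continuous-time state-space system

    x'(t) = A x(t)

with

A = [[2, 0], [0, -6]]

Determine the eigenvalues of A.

det(sI - A) = s^2 - (tr A)s + det A, with tr A = 2 + (-6) = -4 and det A = 2·(-6) - 0·0 = -12 - 0 = -12.
So p(s) = det(sI - A) = s^2 + 4s - 12.
Factor s^2 + 4s - 12: two numbers with sum -4 and product -12 are 2 and -6, so s^2 + 4s - 12 = (s - 2)(s + 6).
Hence p(s) = (s - 2) (s + 6), with roots -6, 2.
At least one eigenvalue has non-negative real part, so the system is not asymptotically stable.

-6, 2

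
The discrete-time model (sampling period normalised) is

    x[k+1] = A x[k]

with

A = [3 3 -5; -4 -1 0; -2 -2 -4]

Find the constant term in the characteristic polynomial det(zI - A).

66

Expand det(zI - A) for the 3×3 matrix.
p(z) = z^3 + 2z^2 - 9z + 66.
(Check: constant term = det(-A) = (-1)^3 det A = 66; coefficient of z^2 = -tr A = 2.)
The constant term is 66.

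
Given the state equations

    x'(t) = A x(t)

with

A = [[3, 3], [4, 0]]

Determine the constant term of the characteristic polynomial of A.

-12

For a 2×2 matrix, det(sI - A) = s^2 - (tr A)s + det A.
tr A = 3, det A = -12.
So p(s) = s^2 - 3s - 12.
The constant term is -12.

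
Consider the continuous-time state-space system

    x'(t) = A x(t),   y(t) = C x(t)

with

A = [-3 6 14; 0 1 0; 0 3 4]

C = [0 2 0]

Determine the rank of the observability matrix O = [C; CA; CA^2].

1

CA = [[0, 2, 0]]
CA^2 = [[0, 2, 0]]
Observability matrix O = [C; CA; CA^2] = [[0, 2, 0], [0, 2, 0], [0, 2, 0]]
Every row of O is a scalar multiple of row 1 = [0, 2, 0] (multipliers 1, 1, 1), so the rows span a one-dimensional space.
O ≠ 0, hence rank(O) = 1.
rank(O) = 1 < n = 3, so the pair (A, C) is not completely observable.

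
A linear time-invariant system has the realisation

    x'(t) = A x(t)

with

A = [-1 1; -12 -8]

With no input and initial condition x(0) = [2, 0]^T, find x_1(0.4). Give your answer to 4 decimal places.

0.8032

det(sI - A) = s^2 - (tr A)s + det A, with tr A = (-1) + (-8) = -9 and det A = (-1)·(-8) - 1·(-12) = 8 - (-12) = 20.
So p(s) = det(sI - A) = s^2 + 9s + 20.
Factor s^2 + 9s + 20: two numbers with sum -9 and product 20 are -4 and -5, so s^2 + 9s + 20 = (s + 4)(s + 5).
Hence p(s) = (s + 4) (s + 5), with roots -5, -4.
The eigenvalues -5, -4 are distinct and real, so A is diagonalisable and x(t) = e^{At} x(0) = V diag(e^{λ_i t}) V^{-1} x(0), where the columns of V are the eigenvectors.
λ = -5: A - (-5)I = [[4, 1], [-12, -3]]. Row 1 gives 4·v1 + 1·v2 = 0, so take v_1 = [-1, 4]^T.
λ = -4: A - (-4)I = [[3, 1], [-12, -4]]. Row 1 gives 3·v1 + 1·v2 = 0, so take v_2 = [-1, 3]^T.
V = [v_1 v_2] = [[-1, -1], [4, 3]] has det V = 1, so V^{-1} = adj(V)/det V = [[3, 1], [-4, -1]].
Modal coordinates z(0) = V^{-1} x(0): 3·2 + 1·0 = 6; (-4)·2 + (-1)·0 = -8; so z(0) = [6, -8]^T.
x_1(t) = Σ_i (v_i)_1 · z_i(0) · e^{λ_i t} (row 1 of V times the modal terms).
x_1(0.4) = (-1)·6·e^{-5·0.4} + (-1)·(-8)·e^{-4·0.4} = (-6)·0.135335 + 8·0.201897 = 0.8032.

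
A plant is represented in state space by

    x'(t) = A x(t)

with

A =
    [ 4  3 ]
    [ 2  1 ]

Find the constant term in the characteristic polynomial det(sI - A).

-2

For a 2×2 matrix, det(sI - A) = s^2 - (tr A)s + det A.
tr A = 5, det A = -2.
So p(s) = s^2 - 5s - 2.
The constant term is -2.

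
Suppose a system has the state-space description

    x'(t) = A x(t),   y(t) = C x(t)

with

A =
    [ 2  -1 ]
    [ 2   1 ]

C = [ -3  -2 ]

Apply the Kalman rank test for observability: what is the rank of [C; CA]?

2

CA = [[-10, 1]]
Observability matrix O = [C; CA] = [[-3, -2], [-10, 1]]
det(O) = (-3)·1 - (-2)·(-10) = -3 - 20 = -23 ≠ 0, so rank(O) = 2.
rank(O) = 2 = n, so the pair (A, C) is completely observable.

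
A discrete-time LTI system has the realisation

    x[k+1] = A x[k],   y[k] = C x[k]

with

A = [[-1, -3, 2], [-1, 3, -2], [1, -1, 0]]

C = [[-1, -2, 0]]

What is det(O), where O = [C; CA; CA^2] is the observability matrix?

CA = [[3, -3, 2]]
CA^2 = [[2, -20, 12]]
Observability matrix O = [C; CA; CA^2] = [[-1, -2, 0], [3, -3, 2], [2, -20, 12]]
Expanding along the first row, det(O) = (-1)·((-3)·12 - 2·(-20)) - (-2)·(3·12 - 2·2) + 0·(3·(-20) - (-3)·2) = (-1)·4 - (-2)·32 + 0·(-54) = 60
Since det(O) ≠ 0, rank(O) = 3 and the system is completely observable.

60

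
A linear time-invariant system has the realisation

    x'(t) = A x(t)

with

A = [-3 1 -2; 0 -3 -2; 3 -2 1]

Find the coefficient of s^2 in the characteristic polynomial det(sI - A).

5

Expand det(sI - A) for the 3×3 matrix.
p(s) = s^3 + 5s^2 + 5s + 3.
(Check: constant term = det(-A) = (-1)^3 det A = 3; coefficient of s^2 = -tr A = 5.)
The coefficient of s^2 is 5.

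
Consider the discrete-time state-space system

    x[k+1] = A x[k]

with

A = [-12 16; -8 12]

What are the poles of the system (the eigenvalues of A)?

-4, 4

det(zI - A) = z^2 - (tr A)z + det A, with tr A = (-12) + 12 = 0 and det A = (-12)·12 - 16·(-8) = -144 - (-128) = -16.
So p(z) = det(zI - A) = z^2 - 16.
Factor z^2 - 16: two numbers with sum 0 and product -16 are 4 and -4, so z^2 - 16 = (z - 4)(z + 4).
Hence p(z) = (z - 4) (z + 4), with roots -4, 4.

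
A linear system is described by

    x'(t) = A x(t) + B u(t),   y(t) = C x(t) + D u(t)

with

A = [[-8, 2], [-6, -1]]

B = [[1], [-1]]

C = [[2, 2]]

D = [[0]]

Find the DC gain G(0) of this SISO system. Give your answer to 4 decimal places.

-1.5000

G(0) = C(-A)^{-1}B + D = -C A^{-1} B + D.
det A = 20, so A^{-1} = (1/20)·adj(A) = [[-1/20, -1/10], [3/10, -2/5]]
A^{-1} B = [1/20, 7/10]^T
C A^{-1} B = 3/2
G(0) = D - C A^{-1} B = 0 - (3/2) = -3/2 ≈ -1.5000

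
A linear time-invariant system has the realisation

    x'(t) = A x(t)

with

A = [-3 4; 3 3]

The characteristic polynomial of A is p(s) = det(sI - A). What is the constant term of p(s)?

For a 2×2 matrix, det(sI - A) = s^2 - (tr A)s + det A.
tr A = 0, det A = -21.
So p(s) = s^2 - 21.
The constant term is -21.

-21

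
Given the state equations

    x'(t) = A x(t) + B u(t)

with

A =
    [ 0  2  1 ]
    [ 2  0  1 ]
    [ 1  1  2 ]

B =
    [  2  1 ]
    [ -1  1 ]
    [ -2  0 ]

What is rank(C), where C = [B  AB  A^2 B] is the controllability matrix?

AB = [[-4, 2], [2, 2], [-3, 2]]
A^2B = [[1, 6], [-11, 6], [-8, 8]]
Controllability matrix C = [B  AB  A^2B] = [[2, 1, -4, 2, 1, 6], [-1, 1, 2, 2, -11, 6], [-2, 0, -3, 2, -8, 8]]
Take the 3×3 submatrix of C formed by columns 1, 2, 3: [[2, 1, -4], [-1, 1, 2], [-2, 0, -3]]. Its determinant is 2·(1·(-3) - 2·0) - 1·((-1)·(-3) - 2·(-2)) + (-4)·((-1)·0 - 1·(-2)) = 2·(-3) - 1·7 + (-4)·2 = -21 ≠ 0.
So rank(C) ≥ 3; since C has 3 rows, rank(C) = 3.
rank(C) = 3 = n, so the pair (A, B) is completely controllable.

3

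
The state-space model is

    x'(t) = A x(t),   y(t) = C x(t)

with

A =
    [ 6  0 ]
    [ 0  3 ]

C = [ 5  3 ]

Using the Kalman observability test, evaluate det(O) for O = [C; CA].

-45

CA = [[30, 9]]
Observability matrix O = [C; CA] = [[5, 3], [30, 9]]
det(O) = 5·9 - 3·30 = 45 - 90 = -45
Since det(O) ≠ 0, rank(O) = 2 and the system is completely observable.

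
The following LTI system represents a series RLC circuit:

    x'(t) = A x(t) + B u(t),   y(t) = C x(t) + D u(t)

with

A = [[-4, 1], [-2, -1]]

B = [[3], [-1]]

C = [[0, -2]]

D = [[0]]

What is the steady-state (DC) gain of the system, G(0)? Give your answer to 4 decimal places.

G(0) = C(-A)^{-1}B + D = -C A^{-1} B + D.
det A = 6, so A^{-1} = (1/6)·adj(A) = [[-1/6, -1/6], [1/3, -2/3]]
A^{-1} B = [-1/3, 5/3]^T
C A^{-1} B = -10/3
G(0) = D - C A^{-1} B = 0 - (-10/3) = 10/3 ≈ 3.3333

3.3333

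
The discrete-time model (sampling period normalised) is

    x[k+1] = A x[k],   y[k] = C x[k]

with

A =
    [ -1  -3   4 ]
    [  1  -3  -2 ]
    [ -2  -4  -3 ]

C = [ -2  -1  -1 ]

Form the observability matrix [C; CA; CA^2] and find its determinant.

695

CA = [[3, 13, -3]]
CA^2 = [[16, -36, -5]]
Observability matrix O = [C; CA; CA^2] = [[-2, -1, -1], [3, 13, -3], [16, -36, -5]]
Expanding along the first row, det(O) = (-2)·(13·(-5) - (-3)·(-36)) - (-1)·(3·(-5) - (-3)·16) + (-1)·(3·(-36) - 13·16) = (-2)·(-173) - (-1)·33 + (-1)·(-316) = 695
Since det(O) ≠ 0, rank(O) = 3 and the system is completely observable.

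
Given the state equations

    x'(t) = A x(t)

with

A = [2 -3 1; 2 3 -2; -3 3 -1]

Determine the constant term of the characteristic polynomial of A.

3

Expand det(sI - A) for the 3×3 matrix.
p(s) = s^3 - 4s^2 + 16s + 3.
(Check: constant term = det(-A) = (-1)^3 det A = 3; coefficient of s^2 = -tr A = -4.)
The constant term is 3.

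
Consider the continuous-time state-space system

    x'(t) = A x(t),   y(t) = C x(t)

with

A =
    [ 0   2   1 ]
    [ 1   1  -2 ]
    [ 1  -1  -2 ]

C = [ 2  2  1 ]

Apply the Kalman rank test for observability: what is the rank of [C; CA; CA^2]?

CA = [[3, 5, -4]]
CA^2 = [[1, 15, 1]]
Observability matrix O = [C; CA; CA^2] = [[2, 2, 1], [3, 5, -4], [1, 15, 1]]
det(O) = 2·(5·1 - (-4)·15) - 2·(3·1 - (-4)·1) + 1·(3·15 - 5·1) = 2·65 - 2·7 + 1·40 = 156 ≠ 0, so rank(O) = 3.
rank(O) = 3 = n, so the pair (A, C) is completely observable.

3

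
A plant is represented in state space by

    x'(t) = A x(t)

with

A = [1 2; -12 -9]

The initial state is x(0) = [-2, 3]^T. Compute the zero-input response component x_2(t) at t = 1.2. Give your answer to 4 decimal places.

0.1565

det(sI - A) = s^2 - (tr A)s + det A, with tr A = 1 + (-9) = -8 and det A = 1·(-9) - 2·(-12) = -9 - (-24) = 15.
So p(s) = det(sI - A) = s^2 + 8s + 15.
Factor s^2 + 8s + 15: two numbers with sum -8 and product 15 are -3 and -5, so s^2 + 8s + 15 = (s + 3)(s + 5).
Hence p(s) = (s + 3) (s + 5), with roots -5, -3.
The eigenvalues -5, -3 are distinct and real, so A is diagonalisable and x(t) = e^{At} x(0) = V diag(e^{λ_i t}) V^{-1} x(0), where the columns of V are the eigenvectors.
λ = -5: A - (-5)I = [[6, 2], [-12, -4]]. Row 1 gives 6·v1 + 2·v2 = 0, so take v_1 = [-1, 3]^T.
λ = -3: A - (-3)I = [[4, 2], [-12, -6]]. Row 1 gives 4·v1 + 2·v2 = 0, so take v_2 = [1, -2]^T.
V = [v_1 v_2] = [[-1, 1], [3, -2]] has det V = -1, so V^{-1} = adj(V)/det V = [[2, 1], [3, 1]].
Modal coordinates z(0) = V^{-1} x(0): 2·(-2) + 1·3 = -1; 3·(-2) + 1·3 = -3; so z(0) = [-1, -3]^T.
x_2(t) = Σ_i (v_i)_2 · z_i(0) · e^{λ_i t} (row 2 of V times the modal terms).
x_2(1.2) = 3·(-1)·e^{-5·1.2} + (-2)·(-3)·e^{-3·1.2} = (-3)·0.002479 + 6·0.027324 = 0.1565.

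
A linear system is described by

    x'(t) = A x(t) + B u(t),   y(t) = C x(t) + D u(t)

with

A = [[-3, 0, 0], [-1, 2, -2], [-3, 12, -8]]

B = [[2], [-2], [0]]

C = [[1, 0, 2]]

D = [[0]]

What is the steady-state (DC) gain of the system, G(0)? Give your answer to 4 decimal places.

-6.3333

G(0) = C(-A)^{-1}B + D = -C A^{-1} B + D.
det A = -24, so A^{-1} = (1/-24)·adj(A) = [[-1/3, 0, 0], [1/12, -1, 1/4], [1/4, -3/2, 1/4]]
A^{-1} B = [-2/3, 13/6, 7/2]^T
C A^{-1} B = 19/3
G(0) = D - C A^{-1} B = 0 - (19/3) = -19/3 ≈ -6.3333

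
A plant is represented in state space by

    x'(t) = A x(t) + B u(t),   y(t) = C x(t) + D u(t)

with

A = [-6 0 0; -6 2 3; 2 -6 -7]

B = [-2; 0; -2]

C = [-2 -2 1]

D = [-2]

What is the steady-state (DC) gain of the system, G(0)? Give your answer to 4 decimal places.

-6.0000

G(0) = C(-A)^{-1}B + D = -C A^{-1} B + D.
det A = -24, so A^{-1} = (1/-24)·adj(A) = [[-1/6, 0, 0], [3/2, -7/4, -3/4], [-4/3, 3/2, 1/2]]
A^{-1} B = [1/3, -3/2, 5/3]^T
C A^{-1} B = 4
G(0) = D - C A^{-1} B = -2 - (4) = -6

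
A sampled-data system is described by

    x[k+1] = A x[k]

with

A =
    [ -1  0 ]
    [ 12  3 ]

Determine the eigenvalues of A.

det(zI - A) = z^2 - (tr A)z + det A, with tr A = (-1) + 3 = 2 and det A = (-1)·3 - 0·12 = -3 - 0 = -3.
So p(z) = det(zI - A) = z^2 - 2z - 3.
Factor z^2 - 2z - 3: two numbers with sum 2 and product -3 are 3 and -1, so z^2 - 2z - 3 = (z - 3)(z + 1).
Hence p(z) = (z - 3) (z + 1), with roots -1, 3.

-1, 3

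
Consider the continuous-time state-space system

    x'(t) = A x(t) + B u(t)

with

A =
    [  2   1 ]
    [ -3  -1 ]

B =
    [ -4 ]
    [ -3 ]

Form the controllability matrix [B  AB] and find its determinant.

AB = [[-11], [15]]
Controllability matrix C = [B  AB] = [[-4, -11], [-3, 15]]
det(C) = (-4)·15 - (-11)·(-3) = -60 - 33 = -93
Since det(C) ≠ 0, rank(C) = 2 and the system is completely controllable.

-93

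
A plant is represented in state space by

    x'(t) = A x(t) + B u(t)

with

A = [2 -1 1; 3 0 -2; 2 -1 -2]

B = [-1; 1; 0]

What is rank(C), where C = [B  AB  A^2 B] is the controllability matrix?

AB = [[-3], [-3], [-3]]
A^2B = [[-6], [-3], [3]]
Controllability matrix C = [B  AB  A^2B] = [[-1, -3, -6], [1, -3, -3], [0, -3, 3]]
det(C) = (-1)·((-3)·3 - (-3)·(-3)) - (-3)·(1·3 - (-3)·0) + (-6)·(1·(-3) - (-3)·0) = (-1)·(-18) - (-3)·3 + (-6)·(-3) = 45 ≠ 0, so rank(C) = 3.
rank(C) = 3 = n, so the pair (A, B) is completely controllable.

3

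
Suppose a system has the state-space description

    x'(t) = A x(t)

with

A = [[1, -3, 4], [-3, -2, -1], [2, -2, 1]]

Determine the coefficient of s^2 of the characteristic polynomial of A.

0

Expand det(sI - A) for the 3×3 matrix.
p(s) = s^3 - 22s - 33.
(Check: constant term = det(-A) = (-1)^3 det A = -33; coefficient of s^2 = -tr A = 0.)
The coefficient of s^2 is 0.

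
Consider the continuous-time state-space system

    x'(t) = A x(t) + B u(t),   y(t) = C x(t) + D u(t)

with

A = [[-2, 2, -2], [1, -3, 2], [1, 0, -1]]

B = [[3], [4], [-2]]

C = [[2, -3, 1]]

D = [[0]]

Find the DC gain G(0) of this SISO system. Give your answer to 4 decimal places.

-2.0000

G(0) = C(-A)^{-1}B + D = -C A^{-1} B + D.
det A = -6, so A^{-1} = (1/-6)·adj(A) = [[-1/2, -1/3, 1/3], [-1/2, -2/3, -1/3], [-1/2, -1/3, -2/3]]
A^{-1} B = [-7/2, -7/2, -3/2]^T
C A^{-1} B = 2
G(0) = D - C A^{-1} B = 0 - (2) = -2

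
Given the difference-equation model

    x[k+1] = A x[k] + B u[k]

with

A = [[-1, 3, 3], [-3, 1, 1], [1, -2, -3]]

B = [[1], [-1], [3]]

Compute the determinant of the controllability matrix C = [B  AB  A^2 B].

AB = [[5], [-1], [-6]]
A^2B = [[-26], [-22], [25]]
Controllability matrix C = [B  AB  A^2B] = [[1, 5, -26], [-1, -1, -22], [3, -6, 25]]
Expanding along the first row, det(C) = 1·((-1)·25 - (-22)·(-6)) - 5·((-1)·25 - (-22)·3) + (-26)·((-1)·(-6) - (-1)·3) = 1·(-157) - 5·41 + (-26)·9 = -596
Since det(C) ≠ 0, rank(C) = 3 and the system is completely controllable.

-596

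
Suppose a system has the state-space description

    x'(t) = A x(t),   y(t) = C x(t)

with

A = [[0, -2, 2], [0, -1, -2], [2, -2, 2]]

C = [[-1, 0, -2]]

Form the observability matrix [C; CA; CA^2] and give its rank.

CA = [[-4, 6, -6]]
CA^2 = [[-12, 14, -32]]
Observability matrix O = [C; CA; CA^2] = [[-1, 0, -2], [-4, 6, -6], [-12, 14, -32]]
det(O) = (-1)·(6·(-32) - (-6)·14) - 0·((-4)·(-32) - (-6)·(-12)) + (-2)·((-4)·14 - 6·(-12)) = (-1)·(-108) - 0·56 + (-2)·16 = 76 ≠ 0, so rank(O) = 3.
rank(O) = 3 = n, so the pair (A, C) is completely observable.

3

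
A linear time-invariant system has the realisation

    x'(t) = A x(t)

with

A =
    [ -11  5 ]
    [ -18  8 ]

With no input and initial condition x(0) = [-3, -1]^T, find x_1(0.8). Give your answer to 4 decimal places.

det(sI - A) = s^2 - (tr A)s + det A, with tr A = (-11) + 8 = -3 and det A = (-11)·8 - 5·(-18) = -88 - (-90) = 2.
So p(s) = det(sI - A) = s^2 + 3s + 2.
Factor s^2 + 3s + 2: two numbers with sum -3 and product 2 are -1 and -2, so s^2 + 3s + 2 = (s + 1)(s + 2).
Hence p(s) = (s + 1) (s + 2), with roots -2, -1.
The eigenvalues -2, -1 are distinct and real, so A is diagonalisable and x(t) = e^{At} x(0) = V diag(e^{λ_i t}) V^{-1} x(0), where the columns of V are the eigenvectors.
λ = -2: A - (-2)I = [[-9, 5], [-18, 10]]. Row 1 gives (-9)·v1 + 5·v2 = 0, so take v_1 = [5, 9]^T.
λ = -1: A - (-1)I = [[-10, 5], [-18, 9]]. Row 1 gives (-10)·v1 + 5·v2 = 0, so take v_2 = [1, 2]^T.
V = [v_1 v_2] = [[5, 1], [9, 2]] has det V = 1, so V^{-1} = adj(V)/det V = [[2, -1], [-9, 5]].
Modal coordinates z(0) = V^{-1} x(0): 2·(-3) + (-1)·(-1) = -5; (-9)·(-3) + 5·(-1) = 22; so z(0) = [-5, 22]^T.
x_1(t) = Σ_i (v_i)_1 · z_i(0) · e^{λ_i t} (row 1 of V times the modal terms).
x_1(0.8) = 5·(-5)·e^{-2·0.8} + 1·22·e^{-1·0.8} = (-25)·0.201897 + 22·0.449329 = 4.8378.

4.8378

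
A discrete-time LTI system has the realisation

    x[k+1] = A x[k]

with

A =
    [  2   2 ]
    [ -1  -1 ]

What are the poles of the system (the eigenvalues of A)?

det(zI - A) = z^2 - (tr A)z + det A, with tr A = 2 + (-1) = 1 and det A = 2·(-1) - 2·(-1) = -2 - (-2) = 0.
So p(z) = det(zI - A) = z^2 - z.
Factor z^2 - z: two numbers with sum 1 and product 0 are 1 and 0, so z^2 - z = z(z - 1).
Hence p(z) = z (z - 1), with roots 0, 1.

0, 1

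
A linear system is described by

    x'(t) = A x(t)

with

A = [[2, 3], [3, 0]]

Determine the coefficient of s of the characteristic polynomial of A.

-2

For a 2×2 matrix, det(sI - A) = s^2 - (tr A)s + det A.
tr A = 2, det A = -9.
So p(s) = s^2 - 2s - 9.
The coefficient of s is -2.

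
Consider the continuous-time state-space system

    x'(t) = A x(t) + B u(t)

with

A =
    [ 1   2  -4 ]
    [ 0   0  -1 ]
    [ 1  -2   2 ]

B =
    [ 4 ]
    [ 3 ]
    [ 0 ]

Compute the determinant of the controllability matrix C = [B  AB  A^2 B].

-272

AB = [[10], [0], [-2]]
A^2B = [[18], [2], [6]]
Controllability matrix C = [B  AB  A^2B] = [[4, 10, 18], [3, 0, 2], [0, -2, 6]]
Expanding along the first row, det(C) = 4·(0·6 - 2·(-2)) - 10·(3·6 - 2·0) + 18·(3·(-2) - 0·0) = 4·4 - 10·18 + 18·(-6) = -272
Since det(C) ≠ 0, rank(C) = 3 and the system is completely controllable.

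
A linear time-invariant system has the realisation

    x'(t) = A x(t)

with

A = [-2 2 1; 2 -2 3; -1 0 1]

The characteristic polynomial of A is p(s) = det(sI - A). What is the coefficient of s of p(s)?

Expand det(sI - A) for the 3×3 matrix.
p(s) = s^3 + 3s^2 - 3s + 8.
(Check: constant term = det(-A) = (-1)^3 det A = 8; coefficient of s^2 = -tr A = 3.)
The coefficient of s is -3.

-3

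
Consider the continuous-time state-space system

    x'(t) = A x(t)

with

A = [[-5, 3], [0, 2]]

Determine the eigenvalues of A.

det(sI - A) = s^2 - (tr A)s + det A, with tr A = (-5) + 2 = -3 and det A = (-5)·2 - 3·0 = -10 - 0 = -10.
So p(s) = det(sI - A) = s^2 + 3s - 10.
Factor s^2 + 3s - 10: two numbers with sum -3 and product -10 are 2 and -5, so s^2 + 3s - 10 = (s - 2)(s + 5).
Hence p(s) = (s - 2) (s + 5), with roots -5, 2.
At least one eigenvalue has non-negative real part, so the system is not asymptotically stable.

-5, 2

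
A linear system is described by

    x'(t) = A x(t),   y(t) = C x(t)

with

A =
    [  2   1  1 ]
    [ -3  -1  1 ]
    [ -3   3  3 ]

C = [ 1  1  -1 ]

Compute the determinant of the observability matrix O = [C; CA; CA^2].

-46

CA = [[2, -3, -1]]
CA^2 = [[16, 2, -4]]
Observability matrix O = [C; CA; CA^2] = [[1, 1, -1], [2, -3, -1], [16, 2, -4]]
Expanding along the first row, det(O) = 1·((-3)·(-4) - (-1)·2) - 1·(2·(-4) - (-1)·16) + (-1)·(2·2 - (-3)·16) = 1·14 - 1·8 + (-1)·52 = -46
Since det(O) ≠ 0, rank(O) = 3 and the system is completely observable.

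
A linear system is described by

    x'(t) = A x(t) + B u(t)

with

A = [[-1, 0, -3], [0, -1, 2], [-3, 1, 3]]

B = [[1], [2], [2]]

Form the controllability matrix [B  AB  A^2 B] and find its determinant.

408

AB = [[-7], [2], [5]]
A^2B = [[-8], [8], [38]]
Controllability matrix C = [B  AB  A^2B] = [[1, -7, -8], [2, 2, 8], [2, 5, 38]]
Expanding along the first row, det(C) = 1·(2·38 - 8·5) - (-7)·(2·38 - 8·2) + (-8)·(2·5 - 2·2) = 1·36 - (-7)·60 + (-8)·6 = 408
Since det(C) ≠ 0, rank(C) = 3 and the system is completely controllable.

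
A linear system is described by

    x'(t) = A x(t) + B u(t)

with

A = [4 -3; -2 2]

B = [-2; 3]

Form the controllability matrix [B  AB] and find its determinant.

31

AB = [[-17], [10]]
Controllability matrix C = [B  AB] = [[-2, -17], [3, 10]]
det(C) = (-2)·10 - (-17)·3 = -20 - (-51) = 31
Since det(C) ≠ 0, rank(C) = 2 and the system is completely controllable.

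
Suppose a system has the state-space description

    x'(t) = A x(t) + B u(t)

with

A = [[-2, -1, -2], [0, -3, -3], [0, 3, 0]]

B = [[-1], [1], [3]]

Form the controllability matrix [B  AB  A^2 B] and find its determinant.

-312

AB = [[-5], [-12], [3]]
A^2B = [[16], [27], [-36]]
Controllability matrix C = [B  AB  A^2B] = [[-1, -5, 16], [1, -12, 27], [3, 3, -36]]
Expanding along the first row, det(C) = (-1)·((-12)·(-36) - 27·3) - (-5)·(1·(-36) - 27·3) + 16·(1·3 - (-12)·3) = (-1)·351 - (-5)·(-117) + 16·39 = -312
Since det(C) ≠ 0, rank(C) = 3 and the system is completely controllable.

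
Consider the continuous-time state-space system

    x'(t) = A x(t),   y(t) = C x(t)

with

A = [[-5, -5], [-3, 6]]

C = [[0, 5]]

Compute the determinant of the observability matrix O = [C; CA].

CA = [[-15, 30]]
Observability matrix O = [C; CA] = [[0, 5], [-15, 30]]
det(O) = 0·30 - 5·(-15) = 0 - (-75) = 75
Since det(O) ≠ 0, rank(O) = 2 and the system is completely observable.

75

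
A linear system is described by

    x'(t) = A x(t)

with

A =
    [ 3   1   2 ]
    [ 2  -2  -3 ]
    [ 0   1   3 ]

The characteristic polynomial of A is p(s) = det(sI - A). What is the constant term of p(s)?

11

Expand det(sI - A) for the 3×3 matrix.
p(s) = s^3 - 4s^2 - 2s + 11.
(Check: constant term = det(-A) = (-1)^3 det A = 11; coefficient of s^2 = -tr A = -4.)
The constant term is 11.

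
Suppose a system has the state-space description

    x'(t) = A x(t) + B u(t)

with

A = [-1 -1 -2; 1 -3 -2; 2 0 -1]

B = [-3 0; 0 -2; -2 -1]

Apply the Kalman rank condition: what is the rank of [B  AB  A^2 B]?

AB = [[7, 4], [1, 8], [-4, 1]]
A^2B = [[0, -14], [12, -22], [18, 7]]
Controllability matrix C = [B  AB  A^2B] = [[-3, 0, 7, 4, 0, -14], [0, -2, 1, 8, 12, -22], [-2, -1, -4, 1, 18, 7]]
Take the 3×3 submatrix of C formed by columns 1, 2, 3: [[-3, 0, 7], [0, -2, 1], [-2, -1, -4]]. Its determinant is (-3)·((-2)·(-4) - 1·(-1)) - 0·(0·(-4) - 1·(-2)) + 7·(0·(-1) - (-2)·(-2)) = (-3)·9 - 0·2 + 7·(-4) = -55 ≠ 0.
So rank(C) ≥ 3; since C has 3 rows, rank(C) = 3.
rank(C) = 3 = n, so the pair (A, B) is completely controllable.

3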